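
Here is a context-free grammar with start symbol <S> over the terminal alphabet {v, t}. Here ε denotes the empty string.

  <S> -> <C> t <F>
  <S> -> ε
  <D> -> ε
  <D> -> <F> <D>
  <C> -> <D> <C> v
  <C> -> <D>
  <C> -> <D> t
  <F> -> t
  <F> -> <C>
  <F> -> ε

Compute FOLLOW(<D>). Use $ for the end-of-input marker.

FIRST(<S>): from <S>-><C> t <F> we get {t, v}; from <S>->ε we get {ε}. So FIRST(<S>) = {ε, t, v}.
FIRST(<D>): from <D>->ε we get {ε}; from <D>-><F> <D> we get {ε, t, v}. So FIRST(<D>) = {ε, t, v}.
FIRST(<C>): from <C>-><D> <C> v we get {t, v}; from <C>-><D> we get {ε, t, v}; from <C>-><D> t we get {t, v}. So FIRST(<C>) = {ε, t, v}.
FIRST(<F>): from <F>->t we get {t}; from <F>-><C> we get {ε, t, v}; from <F>->ε we get {ε}. So FIRST(<F>) = {ε, t, v}.
FOLLOW(<S>) includes $ since <S> is the start symbol.
FOLLOW(<S>): <S> appears on no right-hand side. Thus FOLLOW(<S>) = {$}.
FOLLOW(<D>): in <D>-><F> <D>, the suffix after <D> is empty (adds nothing new); in <C>-><D> <C> v, <D> is followed by <C> v with FIRST {t, v}; in <C>-><D>, the suffix after <D> is empty, so FOLLOW(<D>) ⊇ FOLLOW(<C>) = {$, t, v}; in <C>-><D> t, <D> is followed by t with FIRST {t}. Thus FOLLOW(<D>) = {$, t, v}.
FOLLOW(<F>): in <S>-><C> t <F>, the suffix after <F> is empty, so FOLLOW(<F>) ⊇ FOLLOW(<S>) = {$}; in <D>-><F> <D>, <F> is followed by <D> with FIRST {ε, t, v}; in <D>-><F> <D>, the suffix after <F> is nullable, so FOLLOW(<F>) ⊇ FOLLOW(<D>) = {$, t, v}. Thus FOLLOW(<F>) = {$, t, v}.
FOLLOW(<C>): in <S>-><C> t <F>, <C> is followed by t <F> with FIRST {t}; in <C>-><D> <C> v, <C> is followed by v with FIRST {v}; in <F>-><C>, the suffix after <C> is empty, so FOLLOW(<C>) ⊇ FOLLOW(<F>) = {$, t, v}. Thus FOLLOW(<C>) = {$, t, v}.

{$, t, v}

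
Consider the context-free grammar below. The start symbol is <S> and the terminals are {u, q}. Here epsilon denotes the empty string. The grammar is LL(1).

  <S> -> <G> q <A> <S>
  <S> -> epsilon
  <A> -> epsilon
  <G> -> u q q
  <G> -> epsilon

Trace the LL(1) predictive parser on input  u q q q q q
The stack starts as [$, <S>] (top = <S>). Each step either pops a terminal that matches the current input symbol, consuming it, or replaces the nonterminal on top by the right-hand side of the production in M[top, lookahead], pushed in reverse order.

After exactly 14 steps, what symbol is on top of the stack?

step 1: stack=$ <S>  input=u q q q q q $  — expand <S> -> <G> q <A> <S>
step 2: stack=$ <S> <A> q <G>  input=u q q q q q $  — expand <G> -> u q q
step 3: stack=$ <S> <A> q q q u  input=u q q q q q $  — match u
step 4: stack=$ <S> <A> q q q  input=q q q q q $  — match q
step 5: stack=$ <S> <A> q q  input=q q q q $  — match q
step 6: stack=$ <S> <A> q  input=q q q $  — match q
step 7: stack=$ <S> <A>  input=q q $  — expand <A> -> epsilon
step 8: stack=$ <S>  input=q q $  — expand <S> -> <G> q <A> <S>
step 9: stack=$ <S> <A> q <G>  input=q q $  — expand <G> -> epsilon
step 10: stack=$ <S> <A> q  input=q q $  — match q
step 11: stack=$ <S> <A>  input=q $  — expand <A> -> epsilon
step 12: stack=$ <S>  input=q $  — expand <S> -> <G> q <A> <S>
step 13: stack=$ <S> <A> q <G>  input=q $  — expand <G> -> epsilon
step 14: stack=$ <S> <A> q  input=q $  — match q
Stack after step 14: $ <S> <A> (top = <A>).

<A>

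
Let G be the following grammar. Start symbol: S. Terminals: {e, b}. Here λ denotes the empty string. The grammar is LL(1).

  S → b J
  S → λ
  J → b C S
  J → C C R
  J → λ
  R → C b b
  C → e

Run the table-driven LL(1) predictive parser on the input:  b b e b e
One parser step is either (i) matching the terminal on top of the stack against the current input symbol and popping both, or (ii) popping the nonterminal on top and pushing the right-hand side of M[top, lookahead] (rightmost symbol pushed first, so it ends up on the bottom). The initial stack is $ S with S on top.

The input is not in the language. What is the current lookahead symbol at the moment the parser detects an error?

$

step 1: stack=$ S  input=b b e b e $  — expand S → b J
step 2: stack=$ J b  input=b b e b e $  — match b
step 3: stack=$ J  input=b e b e $  — expand J → b C S
step 4: stack=$ S C b  input=b e b e $  — match b
step 5: stack=$ S C  input=e b e $  — expand C → e
step 6: stack=$ S e  input=e b e $  — match e
step 7: stack=$ S  input=b e $  — expand S → b J
step 8: stack=$ J b  input=b e $  — match b
step 9: stack=$ J  input=e $  — expand J → C C R
step 10: stack=$ R C C  input=e $  — expand C → e
step 11: stack=$ R C e  input=e $  — match e
step 12: stack=$ R C  input=$  — error: M[C, $] is empty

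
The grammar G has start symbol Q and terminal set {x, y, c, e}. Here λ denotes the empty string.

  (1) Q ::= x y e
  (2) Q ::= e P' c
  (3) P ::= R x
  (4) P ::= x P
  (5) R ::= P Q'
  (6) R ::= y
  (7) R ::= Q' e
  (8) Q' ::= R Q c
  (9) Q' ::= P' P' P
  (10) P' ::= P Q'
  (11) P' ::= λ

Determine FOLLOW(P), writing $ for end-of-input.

FIRST(Q) = {e, x}
FIRST(P) = {x, y}  (via R x)
FIRST(P') = {λ, x, y}  (via P Q')
FIRST(R) = {x, y}  (via P Q', Q' e)
FIRST(Q') = {x, y}  (via R Q c, P' P' P)
FOLLOW(Q) includes $ since Q is the start symbol.
FOLLOW(Q): in Q'::=R Q c, Q is followed by c with FIRST {c}. Thus FOLLOW(Q) = {$, c}.
FOLLOW(R): in P::=R x, R is followed by x with FIRST {x}; in Q'::=R Q c, R is followed by Q c with FIRST {e, x}. Thus FOLLOW(R) = {e, x}.
FOLLOW(P'): in Q::=e P' c, P' is followed by c with FIRST {c}; in Q'::=P' P' P (occurrence 1), P' is followed by P' P with FIRST {x, y}; in Q'::=P' P' P (occurrence 2), P' is followed by P with FIRST {x, y}. Thus FOLLOW(P') = {c, x, y}.
FOLLOW(Q'): in R::=P Q', the suffix after Q' is empty, so FOLLOW(Q') ⊇ FOLLOW(R) = {e, x}; in R::=Q' e, Q' is followed by e with FIRST {e}; in P'::=P Q', the suffix after Q' is empty, so FOLLOW(Q') ⊇ FOLLOW(P') = {c, x, y}. Thus FOLLOW(Q') = {c, e, x, y}.
FOLLOW(P): in P::=x P, the suffix after P is empty (adds nothing new); in R::=P Q', P is followed by Q' with FIRST {x, y}; in Q'::=P' P' P, the suffix after P is empty, so FOLLOW(P) ⊇ FOLLOW(Q') = {c, e, x, y}; in P'::=P Q', P is followed by Q' with FIRST {x, y}. Thus FOLLOW(P) = {c, e, x, y}.

{c, e, x, y}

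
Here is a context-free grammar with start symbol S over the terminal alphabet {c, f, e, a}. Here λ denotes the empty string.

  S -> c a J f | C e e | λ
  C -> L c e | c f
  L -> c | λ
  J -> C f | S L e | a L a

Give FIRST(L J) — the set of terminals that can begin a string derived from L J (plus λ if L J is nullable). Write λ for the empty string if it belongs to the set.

FIRST(L) = {λ, c}
FIRST(C) = {c}  (via L c e)
FIRST(S) = {λ, c}  (via C e e)
FIRST(J) = {a, c, e}  (via C f, S L e)
FIRST(L J): take FIRST of each symbol in turn, carrying on past any symbol whose FIRST contains λ; result {a, c, e}.

{a, c, e}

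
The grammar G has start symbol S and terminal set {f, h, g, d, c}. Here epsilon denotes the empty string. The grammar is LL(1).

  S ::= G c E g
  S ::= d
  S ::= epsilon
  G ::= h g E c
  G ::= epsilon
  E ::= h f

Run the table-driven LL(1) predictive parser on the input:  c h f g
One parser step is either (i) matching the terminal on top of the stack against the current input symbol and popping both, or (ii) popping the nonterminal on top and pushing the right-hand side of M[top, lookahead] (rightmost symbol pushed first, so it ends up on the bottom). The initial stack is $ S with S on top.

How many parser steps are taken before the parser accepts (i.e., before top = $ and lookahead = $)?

7

step 1: stack=$ S  input=c h f g $  — expand S ::= G c E g
step 2: stack=$ g E c G  input=c h f g $  — expand G ::= epsilon
step 3: stack=$ g E c  input=c h f g $  — match c
step 4: stack=$ g E  input=h f g $  — expand E ::= h f
step 5: stack=$ g f h  input=h f g $  — match h
step 6: stack=$ g f  input=f g $  — match f
step 7: stack=$ g  input=g $  — match g
Accept reached after 7 steps.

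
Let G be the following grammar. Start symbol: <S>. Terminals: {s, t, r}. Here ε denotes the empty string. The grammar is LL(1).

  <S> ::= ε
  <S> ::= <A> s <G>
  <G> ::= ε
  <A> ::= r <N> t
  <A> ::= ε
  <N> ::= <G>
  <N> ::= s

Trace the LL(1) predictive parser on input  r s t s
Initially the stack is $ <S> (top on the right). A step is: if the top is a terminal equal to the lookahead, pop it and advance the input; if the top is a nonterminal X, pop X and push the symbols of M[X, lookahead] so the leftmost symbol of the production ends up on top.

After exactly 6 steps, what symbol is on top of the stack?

s

step 1: stack=$ <S>  input=r s t s $  — expand <S> ::= <A> s <G>
step 2: stack=$ <G> s <A>  input=r s t s $  — expand <A> ::= r <N> t
step 3: stack=$ <G> s t <N> r  input=r s t s $  — match r
step 4: stack=$ <G> s t <N>  input=s t s $  — expand <N> ::= s
step 5: stack=$ <G> s t s  input=s t s $  — match s
step 6: stack=$ <G> s t  input=t s $  — match t
Stack after step 6: $ <G> s (top = s).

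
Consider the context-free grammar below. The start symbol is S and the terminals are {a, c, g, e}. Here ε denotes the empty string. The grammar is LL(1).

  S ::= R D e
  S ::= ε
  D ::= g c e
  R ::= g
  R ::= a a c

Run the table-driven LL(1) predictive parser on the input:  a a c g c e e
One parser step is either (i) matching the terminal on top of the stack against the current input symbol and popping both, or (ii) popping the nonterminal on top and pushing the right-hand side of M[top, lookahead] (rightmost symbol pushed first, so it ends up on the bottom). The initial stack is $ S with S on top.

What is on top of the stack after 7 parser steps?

c

     Stack        Input            Action
  1  $ S          a a c g c e e $  expand S ::= R D e
  2  $ e D R      a a c g c e e $  expand R ::= a a c
  3  $ e D c a a  a a c g c e e $  match a
  4  $ e D c a    a c g c e e $    match a
  5  $ e D c      c g c e e $      match c
  6  $ e D        g c e e $        expand D ::= g c e
  7  $ e e c g    g c e e $        match g
Stack after step 7: $ e e c (top = c).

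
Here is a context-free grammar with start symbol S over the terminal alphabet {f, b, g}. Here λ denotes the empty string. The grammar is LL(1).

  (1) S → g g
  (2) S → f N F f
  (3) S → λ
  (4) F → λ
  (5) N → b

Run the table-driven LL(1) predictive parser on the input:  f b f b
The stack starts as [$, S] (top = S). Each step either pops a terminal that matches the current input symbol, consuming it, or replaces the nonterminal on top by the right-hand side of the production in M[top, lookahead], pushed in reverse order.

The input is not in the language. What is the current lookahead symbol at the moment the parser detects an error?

step 1: stack=$ S  input=f b f b $  — expand S → f N F f
step 2: stack=$ f F N f  input=f b f b $  — match f
step 3: stack=$ f F N  input=b f b $  — expand N → b
step 4: stack=$ f F b  input=b f b $  — match b
step 5: stack=$ f F  input=f b $  — expand F → λ
step 6: stack=$ f  input=f b $  — match f
step 7: stack=$  input=b $  — error: stack empty but input remains

b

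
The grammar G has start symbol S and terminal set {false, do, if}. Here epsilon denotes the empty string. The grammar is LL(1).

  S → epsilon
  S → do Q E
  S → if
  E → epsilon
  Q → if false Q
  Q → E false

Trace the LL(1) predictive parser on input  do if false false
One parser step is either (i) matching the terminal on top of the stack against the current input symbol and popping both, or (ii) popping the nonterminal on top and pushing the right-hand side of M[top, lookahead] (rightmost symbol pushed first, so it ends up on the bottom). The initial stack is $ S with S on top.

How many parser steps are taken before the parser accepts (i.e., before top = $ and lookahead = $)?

9

step 1: stack=$ S  input=do if false false $  — expand S → do Q E
step 2: stack=$ E Q do  input=do if false false $  — match do
step 3: stack=$ E Q  input=if false false $  — expand Q → if false Q
step 4: stack=$ E Q false if  input=if false false $  — match if
step 5: stack=$ E Q false  input=false false $  — match false
step 6: stack=$ E Q  input=false $  — expand Q → E false
step 7: stack=$ E false E  input=false $  — expand E → epsilon
step 8: stack=$ E false  input=false $  — match false
step 9: stack=$ E  input=$  — expand E → epsilon
Accept reached after 9 steps.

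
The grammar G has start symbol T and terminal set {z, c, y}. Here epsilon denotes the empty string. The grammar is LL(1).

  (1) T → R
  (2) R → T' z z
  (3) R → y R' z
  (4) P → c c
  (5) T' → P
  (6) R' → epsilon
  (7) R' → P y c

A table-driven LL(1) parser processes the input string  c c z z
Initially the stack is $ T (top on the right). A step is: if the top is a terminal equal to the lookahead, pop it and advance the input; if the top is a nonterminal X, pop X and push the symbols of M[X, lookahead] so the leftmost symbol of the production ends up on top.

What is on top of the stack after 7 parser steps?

z

     Stack      Input      Action
  1  $ T        c c z z $  expand T → R
  2  $ R        c c z z $  expand R → T' z z
  3  $ z z T'   c c z z $  expand T' → P
  4  $ z z P    c c z z $  expand P → c c
  5  $ z z c c  c c z z $  match c
  6  $ z z c    c z z $    match c
  7  $ z z      z z $      match z
Stack after step 7: $ z (top = z).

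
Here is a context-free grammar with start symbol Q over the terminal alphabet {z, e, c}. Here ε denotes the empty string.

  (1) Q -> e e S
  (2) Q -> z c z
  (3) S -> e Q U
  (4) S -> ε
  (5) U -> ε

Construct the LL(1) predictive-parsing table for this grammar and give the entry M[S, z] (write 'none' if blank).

FIRST(Q) = {e, z}
FIRST(S) = {ε, e}
FIRST(U) = {ε}
FOLLOW(Q) includes $ since Q is the start symbol.
FOLLOW(Q): in S->e Q U, Q is followed by U with FIRST {ε}; in S->e Q U, the suffix after Q is nullable, so FOLLOW(Q) ⊇ FOLLOW(S) = {$}. Thus FOLLOW(Q) = {$}.
FOLLOW(S): in Q->e e S, the suffix after S is empty, so FOLLOW(S) ⊇ FOLLOW(Q) = {$}. Thus FOLLOW(S) = {$}.
For S -> e Q U: FIRST(e Q U) = {e}, so it goes in M[S, t] for t ∈ {e}.
For S -> ε: FIRST(ε) = {ε}, so it goes in M[S, t] for t ∈ {}; since ε ∈ FIRST, also for every t ∈ FOLLOW(S) = {$}.
None of these place a production in M[S, z].

none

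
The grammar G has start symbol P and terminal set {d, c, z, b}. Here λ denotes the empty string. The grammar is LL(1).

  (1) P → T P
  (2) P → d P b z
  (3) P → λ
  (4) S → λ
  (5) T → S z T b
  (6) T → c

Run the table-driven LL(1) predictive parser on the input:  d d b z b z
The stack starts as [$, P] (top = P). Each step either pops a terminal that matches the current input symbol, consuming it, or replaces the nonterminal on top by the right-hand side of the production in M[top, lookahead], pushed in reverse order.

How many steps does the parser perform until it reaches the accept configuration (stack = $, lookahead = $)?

step 1: stack=$ P  input=d d b z b z $  — expand P → d P b z
step 2: stack=$ z b P d  input=d d b z b z $  — match d
step 3: stack=$ z b P  input=d b z b z $  — expand P → d P b z
step 4: stack=$ z b z b P d  input=d b z b z $  — match d
step 5: stack=$ z b z b P  input=b z b z $  — expand P → λ
step 6: stack=$ z b z b  input=b z b z $  — match b
step 7: stack=$ z b z  input=z b z $  — match z
step 8: stack=$ z b  input=b z $  — match b
step 9: stack=$ z  input=z $  — match z
Accept reached after 9 steps.

9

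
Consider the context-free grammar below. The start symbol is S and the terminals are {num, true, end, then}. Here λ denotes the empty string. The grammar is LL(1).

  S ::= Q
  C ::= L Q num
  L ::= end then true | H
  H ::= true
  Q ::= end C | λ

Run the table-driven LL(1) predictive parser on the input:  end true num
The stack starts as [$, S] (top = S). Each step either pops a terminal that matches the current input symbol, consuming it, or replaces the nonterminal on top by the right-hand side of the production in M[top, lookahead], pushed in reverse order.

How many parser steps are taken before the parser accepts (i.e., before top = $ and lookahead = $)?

9

step 1: stack=$ S  input=end true num $  — expand S ::= Q
step 2: stack=$ Q  input=end true num $  — expand Q ::= end C
step 3: stack=$ C end  input=end true num $  — match end
step 4: stack=$ C  input=true num $  — expand C ::= L Q num
step 5: stack=$ num Q L  input=true num $  — expand L ::= H
step 6: stack=$ num Q H  input=true num $  — expand H ::= true
step 7: stack=$ num Q true  input=true num $  — match true
step 8: stack=$ num Q  input=num $  — expand Q ::= λ
step 9: stack=$ num  input=num $  — match num
Accept reached after 9 steps.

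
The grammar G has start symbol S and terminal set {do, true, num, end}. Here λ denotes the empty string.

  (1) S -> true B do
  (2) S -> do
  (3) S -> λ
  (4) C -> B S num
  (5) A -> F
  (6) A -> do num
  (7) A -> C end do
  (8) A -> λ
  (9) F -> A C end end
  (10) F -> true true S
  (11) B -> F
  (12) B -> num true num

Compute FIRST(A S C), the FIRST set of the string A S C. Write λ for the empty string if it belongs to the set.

{do, num, true}

FIRST(S): from S->true B do we get {true}; from S->do we get {do}; from S->λ we get {λ}. So FIRST(S) = {λ, do, true}.
FIRST(C): from C->B S num we get {do, num, true}. So FIRST(C) = {do, num, true}.
FIRST(A): from A->F we get {do, num, true}; from A->do num we get {do}; from A->C end do we get {do, num, true}; from A->λ we get {λ}. So FIRST(A) = {λ, do, num, true}.
FIRST(F): from F->A C end end we get {do, num, true}; from F->true true S we get {true}. So FIRST(F) = {do, num, true}.
FIRST(B): from B->F we get {do, num, true}; from B->num true num we get {num}. So FIRST(B) = {do, num, true}.
FIRST(A S C): take FIRST of each symbol in turn, carrying on past any symbol whose FIRST contains λ; result {do, num, true}.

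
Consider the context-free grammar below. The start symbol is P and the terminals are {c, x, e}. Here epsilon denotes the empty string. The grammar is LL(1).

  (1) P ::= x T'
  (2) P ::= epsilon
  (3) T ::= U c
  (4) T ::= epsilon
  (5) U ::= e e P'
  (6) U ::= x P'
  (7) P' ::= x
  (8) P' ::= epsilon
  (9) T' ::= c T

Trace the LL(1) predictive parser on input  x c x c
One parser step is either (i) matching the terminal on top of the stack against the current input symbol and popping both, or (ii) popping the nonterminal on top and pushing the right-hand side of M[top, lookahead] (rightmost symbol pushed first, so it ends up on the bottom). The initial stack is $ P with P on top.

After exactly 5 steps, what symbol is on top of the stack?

U

step 1: stack=$ P  input=x c x c $  — expand P ::= x T'
step 2: stack=$ T' x  input=x c x c $  — match x
step 3: stack=$ T'  input=c x c $  — expand T' ::= c T
step 4: stack=$ T c  input=c x c $  — match c
step 5: stack=$ T  input=x c $  — expand T ::= U c
Stack after step 5: $ c U (top = U).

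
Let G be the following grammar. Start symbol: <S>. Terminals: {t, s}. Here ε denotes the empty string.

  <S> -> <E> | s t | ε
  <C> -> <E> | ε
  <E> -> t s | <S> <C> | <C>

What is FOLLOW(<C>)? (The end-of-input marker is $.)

FIRST(<S>): from <S>-><E> we get {ε, s, t}; from <S>->s t we get {s}; from <S>->ε we get {ε}. So FIRST(<S>) = {ε, s, t}.
FIRST(<C>): from <C>-><E> we get {ε, s, t}; from <C>->ε we get {ε}. So FIRST(<C>) = {ε, s, t}.
FIRST(<E>): from <E>->t s we get {t}; from <E>-><S> <C> we get {ε, s, t}; from <E>-><C> we get {ε, s, t}. So FIRST(<E>) = {ε, s, t}.
FOLLOW(<S>) includes $ since <S> is the start symbol.
FOLLOW(<S>): in <E>-><S> <C>, <S> is followed by <C> with FIRST {ε, s, t}; in <E>-><S> <C>, the suffix after <S> is nullable, so FOLLOW(<S>) ⊇ FOLLOW(<E>) = {$, s, t}. Thus FOLLOW(<S>) = {$, s, t}.
FOLLOW(<C>): in <E>-><S> <C>, the suffix after <C> is empty, so FOLLOW(<C>) ⊇ FOLLOW(<E>) = {$, s, t}; in <E>-><C>, the suffix after <C> is empty, so FOLLOW(<C>) ⊇ FOLLOW(<E>) = {$, s, t}. Thus FOLLOW(<C>) = {$, s, t}.
FOLLOW(<E>): in <S>-><E>, the suffix after <E> is empty, so FOLLOW(<E>) ⊇ FOLLOW(<S>) = {$, s, t}; in <C>-><E>, the suffix after <E> is empty, so FOLLOW(<E>) ⊇ FOLLOW(<C>) = {$, s, t}. Thus FOLLOW(<E>) = {$, s, t}.

{$, s, t}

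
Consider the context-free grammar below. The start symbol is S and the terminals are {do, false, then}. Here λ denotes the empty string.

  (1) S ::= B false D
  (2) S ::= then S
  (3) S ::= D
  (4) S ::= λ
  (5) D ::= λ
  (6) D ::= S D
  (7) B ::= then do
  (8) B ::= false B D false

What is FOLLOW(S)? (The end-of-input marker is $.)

{$, false, then}

FIRST(B): from B::=then do we get {then}; from B::=false B D false we get {false}. So FIRST(B) = {false, then}.
FIRST(S): from S::=B false D we get {false, then}; from S::=then S we get {then}; from S::=D we get {λ, false, then}; from S::=λ we get {λ}. So FIRST(S) = {λ, false, then}.
FIRST(D): from D::=λ we get {λ}; from D::=S D we get {λ, false, then}. So FIRST(D) = {λ, false, then}.
FOLLOW(S) includes $ since S is the start symbol.
FOLLOW(B): in S::=B false D, B is followed by false D with FIRST {false}; in B::=false B D false, B is followed by D false with FIRST {false, then}. Thus FOLLOW(B) = {false, then}.
FOLLOW(S): in S::=then S, the suffix after S is empty (adds nothing new); in D::=S D, S is followed by D with FIRST {λ, false, then}; in D::=S D, the suffix after S is nullable, so FOLLOW(S) ⊇ FOLLOW(D) = {$, false, then}. Thus FOLLOW(S) = {$, false, then}.
FOLLOW(D): in S::=B false D, the suffix after D is empty, so FOLLOW(D) ⊇ FOLLOW(S) = {$, false, then}; in S::=D, the suffix after D is empty, so FOLLOW(D) ⊇ FOLLOW(S) = {$, false, then}; in D::=S D, the suffix after D is empty (adds nothing new); in B::=false B D false, D is followed by false with FIRST {false}. Thus FOLLOW(D) = {$, false, then}.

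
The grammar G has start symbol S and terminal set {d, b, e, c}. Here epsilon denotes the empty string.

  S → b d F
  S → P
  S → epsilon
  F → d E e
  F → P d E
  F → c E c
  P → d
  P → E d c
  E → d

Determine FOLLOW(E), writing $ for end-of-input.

{$, c, d, e}

FIRST(E) = {d}
FIRST(P) = {d}  (via E d c)
FIRST(S) = {epsilon, b, d}  (via P)
FIRST(F) = {c, d}  (via P d E)
FOLLOW(S) includes $ since S is the start symbol.
FOLLOW(S): S appears on no right-hand side. Thus FOLLOW(S) = {$}.
FOLLOW(F): in S→b d F, the suffix after F is empty, so FOLLOW(F) ⊇ FOLLOW(S) = {$}. Thus FOLLOW(F) = {$}.
FOLLOW(P): in S→P, the suffix after P is empty, so FOLLOW(P) ⊇ FOLLOW(S) = {$}; in F→P d E, P is followed by d E with FIRST {d}. Thus FOLLOW(P) = {$, d}.
FOLLOW(E): in F→d E e, E is followed by e with FIRST {e}; in F→P d E, the suffix after E is empty, so FOLLOW(E) ⊇ FOLLOW(F) = {$}; in F→c E c, E is followed by c with FIRST {c}; in P→E d c, E is followed by d c with FIRST {d}. Thus FOLLOW(E) = {$, c, d, e}.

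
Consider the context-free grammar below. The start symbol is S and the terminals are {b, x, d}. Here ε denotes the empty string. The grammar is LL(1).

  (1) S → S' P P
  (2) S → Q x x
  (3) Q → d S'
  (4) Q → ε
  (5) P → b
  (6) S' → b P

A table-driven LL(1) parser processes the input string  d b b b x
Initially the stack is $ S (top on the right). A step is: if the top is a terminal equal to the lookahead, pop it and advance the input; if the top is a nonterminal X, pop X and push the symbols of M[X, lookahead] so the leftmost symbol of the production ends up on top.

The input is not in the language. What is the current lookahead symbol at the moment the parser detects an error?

     Stack       Input        Action
  1  $ S         d b b b x $  expand S → Q x x
  2  $ x x Q     d b b b x $  expand Q → d S'
  3  $ x x S' d  d b b b x $  match d
  4  $ x x S'    b b b x $    expand S' → b P
  5  $ x x P b   b b b x $    match b
  6  $ x x P     b b x $      expand P → b
  7  $ x x b     b b x $      match b
  8  $ x x       b x $        error: top is terminal x but lookahead is b

b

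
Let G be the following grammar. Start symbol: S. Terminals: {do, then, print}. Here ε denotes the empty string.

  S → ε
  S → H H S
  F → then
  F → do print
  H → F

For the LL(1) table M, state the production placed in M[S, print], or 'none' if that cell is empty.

none

FIRST(F) = {do, then}
FIRST(H) = {do, then}  (via F)
FIRST(S) = {ε, do, then}  (via H H S)
FOLLOW(S) includes $ since S is the start symbol.
FOLLOW(S): in S→H H S, the suffix after S is empty (adds nothing new). Thus FOLLOW(S) = {$}.
For S → ε: FIRST(ε) = {ε}, so it goes in M[S, t] for t ∈ {}; since ε ∈ FIRST, also for every t ∈ FOLLOW(S) = {$}.
For S → H H S: FIRST(H H S) = {do, then}, so it goes in M[S, t] for t ∈ {do, then}.
None of these place a production in M[S, print].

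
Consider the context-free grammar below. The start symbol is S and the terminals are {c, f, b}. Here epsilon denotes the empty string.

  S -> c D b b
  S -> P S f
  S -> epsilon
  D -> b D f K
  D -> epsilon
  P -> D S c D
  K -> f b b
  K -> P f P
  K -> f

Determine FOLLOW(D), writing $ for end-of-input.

{b, c, f}

FIRST(D) = {epsilon, b}
FIRST(S) = {epsilon, b, c}  (via P S f)
FIRST(P) = {b, c}  (via D S c D)
FIRST(K) = {b, c, f}  (via P f P)
FOLLOW(S) includes $ since S is the start symbol.
FOLLOW(S): in S->P S f, S is followed by f with FIRST {f}; in P->D S c D, S is followed by c D with FIRST {c}. Thus FOLLOW(S) = {$, c, f}.
FOLLOW(D): in S->c D b b, D is followed by b b with FIRST {b}; in D->b D f K, D is followed by f K with FIRST {f}; in P->D S c D (occurrence 1), D is followed by S c D with FIRST {b, c}; in P->D S c D (occurrence 2), the suffix after D is empty, so FOLLOW(D) ⊇ FOLLOW(P) = {b, c, f}. Thus FOLLOW(D) = {b, c, f}.
FOLLOW(K): in D->b D f K, the suffix after K is empty, so FOLLOW(K) ⊇ FOLLOW(D) = {b, c, f}. Thus FOLLOW(K) = {b, c, f}.
FOLLOW(P): in S->P S f, P is followed by S f with FIRST {b, c, f}; in K->P f P (occurrence 1), P is followed by f P with FIRST {f}; in K->P f P (occurrence 2), the suffix after P is empty, so FOLLOW(P) ⊇ FOLLOW(K) = {b, c, f}. Thus FOLLOW(P) = {b, c, f}.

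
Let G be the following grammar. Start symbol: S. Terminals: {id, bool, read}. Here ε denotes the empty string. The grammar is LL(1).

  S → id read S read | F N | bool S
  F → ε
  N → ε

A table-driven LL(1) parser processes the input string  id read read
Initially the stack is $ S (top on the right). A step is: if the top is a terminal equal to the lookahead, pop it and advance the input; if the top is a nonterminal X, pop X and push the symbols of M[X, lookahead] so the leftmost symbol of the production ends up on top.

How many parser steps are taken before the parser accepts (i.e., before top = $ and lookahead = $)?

7

     Stack             Input           Action
  1  $ S               id read read $  expand S → id read S read
  2  $ read S read id  id read read $  match id
  3  $ read S read     read read $     match read
  4  $ read S          read $          expand S → F N
  5  $ read N F        read $          expand F → ε
  6  $ read N          read $          expand N → ε
  7  $ read            read $          match read
Accept reached after 7 steps.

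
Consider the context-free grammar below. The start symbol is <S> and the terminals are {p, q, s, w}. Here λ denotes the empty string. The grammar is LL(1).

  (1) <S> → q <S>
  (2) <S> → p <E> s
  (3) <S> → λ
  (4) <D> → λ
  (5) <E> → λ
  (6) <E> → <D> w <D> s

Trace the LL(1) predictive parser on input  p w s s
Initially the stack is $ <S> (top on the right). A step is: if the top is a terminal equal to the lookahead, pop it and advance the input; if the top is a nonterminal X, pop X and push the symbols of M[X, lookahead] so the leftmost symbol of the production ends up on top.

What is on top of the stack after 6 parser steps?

     Stack            Input      Action
  1  $ <S>            p w s s $  expand <S> → p <E> s
  2  $ s <E> p        p w s s $  match p
  3  $ s <E>          w s s $    expand <E> → <D> w <D> s
  4  $ s s <D> w <D>  w s s $    expand <D> → λ
  5  $ s s <D> w      w s s $    match w
  6  $ s s <D>        s s $      expand <D> → λ
Stack after step 6: $ s s (top = s).

s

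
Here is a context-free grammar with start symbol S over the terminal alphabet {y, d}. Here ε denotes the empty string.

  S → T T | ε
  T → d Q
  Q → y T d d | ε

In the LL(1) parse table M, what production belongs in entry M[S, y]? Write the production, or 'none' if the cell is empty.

FIRST(T) = {d}
FIRST(Q) = {ε, y}
FIRST(S) = {ε, d}  (via T T)
FOLLOW(S) includes $ since S is the start symbol.
FOLLOW(S): S appears on no right-hand side. Thus FOLLOW(S) = {$}.
For S → T T: FIRST(T T) = {d}, so it goes in M[S, t] for t ∈ {d}.
For S → ε: FIRST(ε) = {ε}, so it goes in M[S, t] for t ∈ {}; since ε ∈ FIRST, also for every t ∈ FOLLOW(S) = {$}.
None of these place a production in M[S, y].

none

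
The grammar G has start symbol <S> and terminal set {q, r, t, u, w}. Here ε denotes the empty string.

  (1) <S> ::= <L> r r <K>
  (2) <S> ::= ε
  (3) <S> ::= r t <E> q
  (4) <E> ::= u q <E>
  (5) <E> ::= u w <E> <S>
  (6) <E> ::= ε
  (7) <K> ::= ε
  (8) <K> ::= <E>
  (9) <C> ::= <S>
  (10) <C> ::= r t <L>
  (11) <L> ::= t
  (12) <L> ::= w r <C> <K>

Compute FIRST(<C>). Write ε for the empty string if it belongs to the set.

{ε, r, t, w}

FIRST(<E>) = {ε, u}
FIRST(<L>) = {t, w}
FIRST(<S>) = {ε, r, t, w}  (via <L> r r <K>)
FIRST(<K>) = {ε, u}  (via <E>)
FIRST(<C>) = {ε, r, t, w}  (via <S>)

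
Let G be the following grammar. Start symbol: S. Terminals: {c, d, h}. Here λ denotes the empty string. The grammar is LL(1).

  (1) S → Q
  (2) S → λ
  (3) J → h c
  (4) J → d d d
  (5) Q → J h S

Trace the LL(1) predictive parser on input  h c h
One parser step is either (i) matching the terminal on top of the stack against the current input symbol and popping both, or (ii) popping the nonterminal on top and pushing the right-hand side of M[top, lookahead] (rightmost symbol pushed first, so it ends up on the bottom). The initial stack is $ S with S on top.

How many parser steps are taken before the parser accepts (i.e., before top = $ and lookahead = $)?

     Stack      Input    Action
  1  $ S        h c h $  expand S → Q
  2  $ Q        h c h $  expand Q → J h S
  3  $ S h J    h c h $  expand J → h c
  4  $ S h c h  h c h $  match h
  5  $ S h c    c h $    match c
  6  $ S h      h $      match h
  7  $ S        $        expand S → λ
Accept reached after 7 steps.

7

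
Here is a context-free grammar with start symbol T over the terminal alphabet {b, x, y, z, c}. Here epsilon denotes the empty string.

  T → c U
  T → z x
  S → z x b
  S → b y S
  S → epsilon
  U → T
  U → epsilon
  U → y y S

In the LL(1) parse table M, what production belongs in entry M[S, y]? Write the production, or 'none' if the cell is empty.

none

FIRST(T): from T→c U we get {c}; from T→z x we get {z}. So FIRST(T) = {c, z}.
FIRST(S): from S→z x b we get {z}; from S→b y S we get {b}; from S→epsilon we get {epsilon}. So FIRST(S) = {epsilon, b, z}.
FIRST(U): from U→T we get {c, z}; from U→epsilon we get {epsilon}; from U→y y S we get {y}. So FIRST(U) = {epsilon, c, y, z}.
FOLLOW(T) includes $ since T is the start symbol.
FOLLOW(U): in T→c U, the suffix after U is empty, so FOLLOW(U) ⊇ FOLLOW(T) = {$}. Thus FOLLOW(U) = {$}.
FOLLOW(S): in S→b y S, the suffix after S is empty (adds nothing new); in U→y y S, the suffix after S is empty, so FOLLOW(S) ⊇ FOLLOW(U) = {$}. Thus FOLLOW(S) = {$}.
For S → z x b: FIRST(z x b) = {z}, so it goes in M[S, t] for t ∈ {z}.
For S → b y S: FIRST(b y S) = {b}, so it goes in M[S, t] for t ∈ {b}.
For S → epsilon: FIRST(epsilon) = {epsilon}, so it goes in M[S, t] for t ∈ {}; since epsilon ∈ FIRST, also for every t ∈ FOLLOW(S) = {$}.
None of these place a production in M[S, y].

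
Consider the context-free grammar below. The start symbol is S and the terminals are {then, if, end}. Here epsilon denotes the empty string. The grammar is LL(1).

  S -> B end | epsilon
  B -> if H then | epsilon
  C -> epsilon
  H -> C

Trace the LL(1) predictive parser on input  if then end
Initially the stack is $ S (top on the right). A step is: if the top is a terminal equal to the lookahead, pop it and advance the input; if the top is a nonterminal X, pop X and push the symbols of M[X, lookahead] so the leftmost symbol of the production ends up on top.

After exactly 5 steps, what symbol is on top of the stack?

then

step 1: stack=$ S  input=if then end $  — expand S -> B end
step 2: stack=$ end B  input=if then end $  — expand B -> if H then
step 3: stack=$ end then H if  input=if then end $  — match if
step 4: stack=$ end then H  input=then end $  — expand H -> C
step 5: stack=$ end then C  input=then end $  — expand C -> epsilon
Stack after step 5: $ end then (top = then).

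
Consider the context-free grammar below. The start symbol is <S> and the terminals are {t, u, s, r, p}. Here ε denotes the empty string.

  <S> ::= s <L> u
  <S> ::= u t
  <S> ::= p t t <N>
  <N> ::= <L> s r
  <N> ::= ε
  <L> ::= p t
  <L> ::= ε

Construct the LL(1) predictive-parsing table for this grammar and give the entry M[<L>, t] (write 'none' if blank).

none

FIRST(<S>): from <S>::=s <L> u we get {s}; from <S>::=u t we get {u}; from <S>::=p t t <N> we get {p}. So FIRST(<S>) = {p, s, u}.
FIRST(<L>): from <L>::=p t we get {p}; from <L>::=ε we get {ε}. So FIRST(<L>) = {ε, p}.
FIRST(<N>): from <N>::=<L> s r we get {p, s}; from <N>::=ε we get {ε}. So FIRST(<N>) = {ε, p, s}.
FOLLOW(<S>) includes $ since <S> is the start symbol.
FOLLOW(<L>): in <S>::=s <L> u, <L> is followed by u with FIRST {u}; in <N>::=<L> s r, <L> is followed by s r with FIRST {s}. Thus FOLLOW(<L>) = {s, u}.
For <L> ::= p t: FIRST(p t) = {p}, so it goes in M[<L>, t] for t ∈ {p}.
For <L> ::= ε: FIRST(ε) = {ε}, so it goes in M[<L>, t] for t ∈ {}; since ε ∈ FIRST, also for every t ∈ FOLLOW(<L>) = {s, u}.
None of these place a production in M[<L>, t].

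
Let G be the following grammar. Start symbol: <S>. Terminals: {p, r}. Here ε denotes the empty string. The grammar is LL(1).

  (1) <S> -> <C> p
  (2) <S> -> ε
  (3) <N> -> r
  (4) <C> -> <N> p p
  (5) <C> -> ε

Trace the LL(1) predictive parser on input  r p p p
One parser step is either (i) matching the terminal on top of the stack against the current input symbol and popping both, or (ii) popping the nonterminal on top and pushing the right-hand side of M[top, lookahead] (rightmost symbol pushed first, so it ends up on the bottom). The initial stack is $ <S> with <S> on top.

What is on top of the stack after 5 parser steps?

     Stack        Input      Action
  1  $ <S>        r p p p $  expand <S> -> <C> p
  2  $ p <C>      r p p p $  expand <C> -> <N> p p
  3  $ p p p <N>  r p p p $  expand <N> -> r
  4  $ p p p r    r p p p $  match r
  5  $ p p p      p p p $    match p
Stack after step 5: $ p p (top = p).

p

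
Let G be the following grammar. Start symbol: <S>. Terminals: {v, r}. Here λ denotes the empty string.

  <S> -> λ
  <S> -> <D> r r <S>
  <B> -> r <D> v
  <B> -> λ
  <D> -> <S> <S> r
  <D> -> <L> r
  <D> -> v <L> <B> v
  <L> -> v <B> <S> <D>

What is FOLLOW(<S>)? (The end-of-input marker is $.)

FIRST(<B>) = {λ, r}
FIRST(<L>) = {v}
FIRST(<S>) = {λ, r, v}  (via <D> r r <S>)
FIRST(<D>) = {r, v}  (via <S> <S> r, <L> r)
FOLLOW(<S>) includes $ since <S> is the start symbol.
FOLLOW(<S>): in <S>-><D> r r <S>, the suffix after <S> is empty (adds nothing new); in <D>-><S> <S> r (occurrence 1), <S> is followed by <S> r with FIRST {r, v}; in <D>-><S> <S> r (occurrence 2), <S> is followed by r with FIRST {r}; in <L>->v <B> <S> <D>, <S> is followed by <D> with FIRST {r, v}. Thus FOLLOW(<S>) = {$, r, v}.
FOLLOW(<B>): in <D>->v <L> <B> v, <B> is followed by v with FIRST {v}; in <L>->v <B> <S> <D>, <B> is followed by <S> <D> with FIRST {r, v}. Thus FOLLOW(<B>) = {r, v}.
FOLLOW(<L>): in <D>-><L> r, <L> is followed by r with FIRST {r}; in <D>->v <L> <B> v, <L> is followed by <B> v with FIRST {r, v}. Thus FOLLOW(<L>) = {r, v}.
FOLLOW(<D>): in <S>-><D> r r <S>, <D> is followed by r r <S> with FIRST {r}; in <B>->r <D> v, <D> is followed by v with FIRST {v}; in <L>->v <B> <S> <D>, the suffix after <D> is empty, so FOLLOW(<D>) ⊇ FOLLOW(<L>) = {r, v}. Thus FOLLOW(<D>) = {r, v}.

{$, r, v}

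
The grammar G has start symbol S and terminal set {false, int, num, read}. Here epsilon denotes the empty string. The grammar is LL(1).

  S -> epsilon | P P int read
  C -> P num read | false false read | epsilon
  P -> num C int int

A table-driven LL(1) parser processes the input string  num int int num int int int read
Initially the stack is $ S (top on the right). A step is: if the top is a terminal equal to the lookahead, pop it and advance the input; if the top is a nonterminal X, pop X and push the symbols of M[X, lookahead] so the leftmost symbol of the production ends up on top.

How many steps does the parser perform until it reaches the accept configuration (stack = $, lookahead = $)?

step 1: stack=$ S  input=num int int num int int int read $  — expand S -> P P int read
step 2: stack=$ read int P P  input=num int int num int int int read $  — expand P -> num C int int
step 3: stack=$ read int P int int C num  input=num int int num int int int read $  — match num
step 4: stack=$ read int P int int C  input=int int num int int int read $  — expand C -> epsilon
step 5: stack=$ read int P int int  input=int int num int int int read $  — match int
step 6: stack=$ read int P int  input=int num int int int read $  — match int
step 7: stack=$ read int P  input=num int int int read $  — expand P -> num C int int
step 8: stack=$ read int int int C num  input=num int int int read $  — match num
step 9: stack=$ read int int int C  input=int int int read $  — expand C -> epsilon
step 10: stack=$ read int int int  input=int int int read $  — match int
step 11: stack=$ read int int  input=int int read $  — match int
step 12: stack=$ read int  input=int read $  — match int
step 13: stack=$ read  input=read $  — match read
Accept reached after 13 steps.

13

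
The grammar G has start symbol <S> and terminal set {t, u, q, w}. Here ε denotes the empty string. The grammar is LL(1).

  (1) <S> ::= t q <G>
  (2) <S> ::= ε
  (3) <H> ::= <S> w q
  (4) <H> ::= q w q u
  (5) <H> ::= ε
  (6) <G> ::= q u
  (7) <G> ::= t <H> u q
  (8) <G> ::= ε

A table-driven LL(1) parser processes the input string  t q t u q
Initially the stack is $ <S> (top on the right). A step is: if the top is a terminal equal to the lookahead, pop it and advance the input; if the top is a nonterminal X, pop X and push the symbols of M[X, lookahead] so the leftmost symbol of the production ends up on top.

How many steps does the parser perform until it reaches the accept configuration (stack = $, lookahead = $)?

     Stack        Input        Action
  1  $ <S>        t q t u q $  expand <S> ::= t q <G>
  2  $ <G> q t    t q t u q $  match t
  3  $ <G> q      q t u q $    match q
  4  $ <G>        t u q $      expand <G> ::= t <H> u q
  5  $ q u <H> t  t u q $      match t
  6  $ q u <H>    u q $        expand <H> ::= ε
  7  $ q u        u q $        match u
  8  $ q          q $          match q
Accept reached after 8 steps.

8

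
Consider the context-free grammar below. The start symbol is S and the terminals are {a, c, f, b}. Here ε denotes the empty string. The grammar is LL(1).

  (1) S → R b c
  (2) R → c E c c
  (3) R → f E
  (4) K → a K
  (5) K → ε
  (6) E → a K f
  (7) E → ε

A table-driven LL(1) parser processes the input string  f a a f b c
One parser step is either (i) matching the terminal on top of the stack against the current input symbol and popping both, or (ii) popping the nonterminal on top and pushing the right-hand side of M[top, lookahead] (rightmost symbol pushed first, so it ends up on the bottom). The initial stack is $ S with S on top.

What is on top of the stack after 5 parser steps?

K

step 1: stack=$ S  input=f a a f b c $  — expand S → R b c
step 2: stack=$ c b R  input=f a a f b c $  — expand R → f E
step 3: stack=$ c b E f  input=f a a f b c $  — match f
step 4: stack=$ c b E  input=a a f b c $  — expand E → a K f
step 5: stack=$ c b f K a  input=a a f b c $  — match a
Stack after step 5: $ c b f K (top = K).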